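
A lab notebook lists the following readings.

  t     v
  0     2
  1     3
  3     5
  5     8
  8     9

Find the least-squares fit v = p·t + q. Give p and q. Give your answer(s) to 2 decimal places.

p = 0.93, q = 2.25

The normal equations are: 99·p + 17·q = 130;  17·p + 5·q = 27.
det = 99·5 − 17² = 206.
p = (130·5 − 17·27)/206 = 191/206; q = (99·27 − 17·130)/206 = 463/206.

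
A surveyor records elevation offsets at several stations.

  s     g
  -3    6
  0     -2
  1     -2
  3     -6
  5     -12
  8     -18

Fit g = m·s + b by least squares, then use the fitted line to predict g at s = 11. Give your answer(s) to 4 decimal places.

Normal-equation sums: Σs·s = 108, Σs = 14, Σ1 = 6.
Moment sums: Σs·g = -242, Σg = -34.
So MᵀM·[m, b]ᵀ = Mᵀg: [[108, 14]; [14, 6]]·[m, b]ᵀ = [-242, -34]ᵀ.
det = 108·6 − 14² = 452.
m = ((-242)·6 − 14·(-34))/452 = -244/113; b = (108·(-34) − 14·(-242))/452 = -71/113.
At s = 11: ĝ = (-244/113)·(11) + (-71/113)·(1) = -2755/113.

ĝ = -24.3805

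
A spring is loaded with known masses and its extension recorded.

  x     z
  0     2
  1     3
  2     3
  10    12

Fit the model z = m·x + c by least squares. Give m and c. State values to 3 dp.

m = 1.020, c = 1.685

From the data, Σx·x = 105, Σx = 13, Σ1 = 4.
And Σx·z = 129, Σz = 20.
det = 105·4 − 13² = 251.
m = (129·4 − 13·20)/251 = 256/251; c = (105·20 − 13·129)/251 = 423/251.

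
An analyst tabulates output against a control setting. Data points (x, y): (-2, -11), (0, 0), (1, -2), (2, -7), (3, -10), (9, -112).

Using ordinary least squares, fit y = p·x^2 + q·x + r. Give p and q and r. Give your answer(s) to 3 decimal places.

p = -1.518, q = 1.397, r = -1.653

Setting ∂/∂p … = 0 gives: 6675·p + 757·q + 99·r = -9236;  757·p + 99·q + 13·r = -1032;  99·p + 13·q + 6·r = -142.
(Σx^2·x^2 = 6675, Σx^2·x = 757, Σx^2 = 99, Σx·x = 99, Σx = 13, Σ1 = 6, Σx^2·y = -9236, Σx·y = -1032, Σy = -142.)
Row-reducing yields p = -28591/18840, q = 43863/31400, r = -19469/11775.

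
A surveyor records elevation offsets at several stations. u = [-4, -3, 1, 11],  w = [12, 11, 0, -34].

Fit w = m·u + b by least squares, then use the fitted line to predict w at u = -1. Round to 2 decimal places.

ŵ = 4.30

Setting ∂/∂m … = 0 gives: 147·m + 5·b = -455;  5·m + 4·b = -11.
Eliminating b: 4·(row 1) − 5·(row 2) gives 563·m = 4·(-455) − 5·(-11) = -1765, so m = -1765/563.
Then b = ((-11) − 5·(-1765/563))/4 = 658/563.
At u = -1: ŵ = (-1765/563)·(-1) + (658/563)·(1) = 2423/563.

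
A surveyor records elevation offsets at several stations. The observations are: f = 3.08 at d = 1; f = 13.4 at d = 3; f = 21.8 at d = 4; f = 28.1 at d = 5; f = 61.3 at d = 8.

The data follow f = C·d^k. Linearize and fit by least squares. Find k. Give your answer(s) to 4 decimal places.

k = 1.4261

Taking logs, ln f = k·ln d + ln C, so regress ln f on ln d.
Σln d = 6.1738, Σ(ln d)² = 10.0431, Σln f = 14.2536, Σln d·ln f = 21.0509.
Equations: 10.0431·k + 6.1738·ln C = 21.0509;  6.1738·k + 5·ln C = 14.2536.
Solving (det = 12.1000): k = 1.42606, ln C = 1.08989.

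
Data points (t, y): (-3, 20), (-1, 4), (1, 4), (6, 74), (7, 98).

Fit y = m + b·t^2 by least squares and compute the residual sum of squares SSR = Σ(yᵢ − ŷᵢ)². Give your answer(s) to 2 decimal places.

Setting ∂/∂m … = 0 gives: 5·m + 96·b = 200;  96·m + 3780·b = 7654.
(Σ1 = 5, Σt^2 = 96, Σt^2·t^2 = 3780, Σy = 200, Σt^2·y = 7654.)
Δ = 5·3780 − 96² = 9684.
m = (200·3780 − 96·7654)/9684 = 1768/807; b = (5·7654 − 96·200)/9684 = 9535/4842.
Residuals: 139/1614, -775/4842, -775/4842, 740/807, -3307/4842; SSR = 3307/2421.

SSR = 1.37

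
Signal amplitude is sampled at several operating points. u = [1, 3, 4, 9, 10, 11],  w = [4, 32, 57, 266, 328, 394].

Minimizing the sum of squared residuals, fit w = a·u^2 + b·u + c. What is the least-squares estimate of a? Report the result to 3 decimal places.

a = 3.084

From the data, Σu^2·u^2 = 31540, Σu^2·u = 3152, Σu^2 = 328, Σu·u = 328, Σu = 38, Σ1 = 6.
Moment sums: Σu^2·w = 103224, Σu·w = 10336, Σw = 1081.
So AᵀA·[a, b, c]ᵀ = Aᵀw: [[31540, 3152, 328]; [3152, 328, 38]; [328, 38, 6]]·[a, b, c]ᵀ = [103224, 10336, 1081]ᵀ.
Inverting the 3×3 Gram matrix, [a, b, c]ᵀ = [7780/2523, 10157/5046, -970/841]ᵀ.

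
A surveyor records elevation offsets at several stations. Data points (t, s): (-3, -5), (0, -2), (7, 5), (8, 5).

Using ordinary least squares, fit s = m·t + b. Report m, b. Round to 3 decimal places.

m = 0.942, b = -2.076

Compute the Gram sums: Σt·t = 122, Σt = 12, Σ1 = 4.
For Mᵀs: Σt·s = 90, Σs = 3.
Eliminating b: 4·(row 1) − 12·(row 2) gives 344·m = 4·90 − 12·3 = 324, so m = 81/86.
Then b = (3 − 12·(81/86))/4 = -357/172.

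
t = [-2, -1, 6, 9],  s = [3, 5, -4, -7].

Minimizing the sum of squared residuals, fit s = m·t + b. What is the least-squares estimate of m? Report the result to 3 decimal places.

Compute the Gram sums: Σt·t = 122, Σt = 12, Σ1 = 4.
Moment sums: Σt·s = -98, Σs = -3.
MᵀM·[m, b]ᵀ = Mᵀs becomes [[122, 12]; [12, 4]]·[m, b]ᵀ = [-98, -3]ᵀ.
Determinant 122·4 − 12² = 344.
m = ((-98)·4 − 12·(-3))/344 = -89/86; b = (122·(-3) − 12·(-98))/344 = 405/172.

m = -1.035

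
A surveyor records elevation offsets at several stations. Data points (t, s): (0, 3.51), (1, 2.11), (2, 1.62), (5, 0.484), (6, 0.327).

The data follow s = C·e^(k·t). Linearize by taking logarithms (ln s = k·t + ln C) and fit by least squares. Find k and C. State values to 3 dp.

k = -0.389, C = 3.376

With ln sᵢ as the transformed response and tᵢ as the regressor:
Σt = 14.0000, Σ(t)² = 66.0000, Σln s = 0.6413, Σt·ln s = -8.6236.
Equations: 66.0000·k + 14.0000·ln C = -8.6236;  14.0000·k + 5·ln C = 0.6413.
Slope k = (n·Σt·ln s − Σt·Σln s)/(n·Σ(t)² − (Σt)²) = (5·-8.6236 − 14.0000·0.6413)/134.0000 = -0.38877; ln C = (Σln s − k·Σt)/n = 1.21682, so C = exp(1.21682) = 3.37643.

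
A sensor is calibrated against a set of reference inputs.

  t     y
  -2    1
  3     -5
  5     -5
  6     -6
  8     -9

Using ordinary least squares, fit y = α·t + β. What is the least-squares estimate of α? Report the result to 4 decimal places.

MᵀM·[α, β]ᵀ = Mᵀy reads: 138·α + 20·β = -150;  20·α + 5·β = -24.
Determinant 138·5 − 20² = 290.
α = ((-150)·5 − 20·(-24))/290 = -27/29; β = (138·(-24) − 20·(-150))/290 = -156/145.

α = -0.9310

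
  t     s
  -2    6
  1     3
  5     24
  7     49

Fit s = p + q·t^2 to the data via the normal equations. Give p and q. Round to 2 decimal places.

p = 1.74, q = 0.95

Entries of XᵀX: Σ1 = 4, Σt^2 = 79, Σt^2·t^2 = 3043.
And Σs = 82, Σt^2·s = 3028.
XᵀX·[p, q]ᵀ = Xᵀs becomes [[4, 79]; [79, 3043]]·[p, q]ᵀ = [82, 3028]ᵀ.
Eliminating q: 3043·(row 1) − 79·(row 2) gives 5931·p = 3043·82 − 79·3028 = 10314, so p = 1146/659.
Then q = (3028 − 79·(1146/659))/3043 = 626/659.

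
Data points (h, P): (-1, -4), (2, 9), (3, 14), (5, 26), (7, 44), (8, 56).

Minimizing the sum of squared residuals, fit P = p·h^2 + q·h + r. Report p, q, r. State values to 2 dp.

p = 0.45, q = 3.34, r = -0.61

From the data, Σh^2·h^2 = 7220, Σh^2·h = 1014, Σh^2 = 152, Σh·h = 152, Σh = 24, Σ1 = 6.
Right-hand side: Σh^2·P = 6548, Σh·P = 950, ΣP = 145.
Solving the 3×3 system (Gaussian elimination) gives p = 1153/2555, q = 8522/2555, r = -3103/5110.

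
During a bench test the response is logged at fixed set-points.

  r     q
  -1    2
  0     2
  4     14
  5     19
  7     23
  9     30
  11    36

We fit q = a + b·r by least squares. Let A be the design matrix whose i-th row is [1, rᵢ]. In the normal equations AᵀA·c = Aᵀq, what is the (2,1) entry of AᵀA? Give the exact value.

Row 2 ↔ basis r, column 1 ↔ basis 1, so (AᵀA)_{2,1} = Σᵢ r = (-1)·(1) + (0)·(1) + (4)·(1) + (5)·(1) + (7)·(1) + (9)·(1) + (11)·(1) = 35.

35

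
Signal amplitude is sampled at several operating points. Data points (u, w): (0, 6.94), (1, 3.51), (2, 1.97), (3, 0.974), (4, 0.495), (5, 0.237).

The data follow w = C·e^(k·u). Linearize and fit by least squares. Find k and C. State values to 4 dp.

Linearized form: ln w = k·u + ln C. From the 6 transformed points,
Σu = 15.0000, Σ(u)² = 55.0000, Σln w = 1.7017, Σu·ln w = -7.4786.
Equations: 55.0000·k + 15.0000·ln C = -7.4786;  15.0000·k + 6·ln C = 1.7017.
Slope k = (n·Σu·ln w − Σu·Σln w)/(n·Σ(u)² − (Σu)²) = (6·-7.4786 − 15.0000·1.7017)/105.0000 = -0.67045; ln C = (Σln w − k·Σu)/n = 1.95975, so C = exp(1.95975) = 7.09754.

k = -0.6705, C = 7.0975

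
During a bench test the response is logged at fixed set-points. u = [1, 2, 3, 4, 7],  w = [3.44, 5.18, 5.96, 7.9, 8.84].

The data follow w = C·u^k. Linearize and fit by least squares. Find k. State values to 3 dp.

With ln wᵢ as the transformed response and ln uᵢ as the regressor:
Sums: Σln u = 5.1240, Σ(ln u)² = 7.3958, Σln w = 8.9115, Σln u·ln w = 10.2072.
Normal system: [[7.3958, 5.1240]; [5.1240, 5]]·[k, ln C]ᵀ = [10.2072, 8.9115]ᵀ.
Solving (det = 10.7239): k = 0.50109, ln C = 1.26878.

k = 0.501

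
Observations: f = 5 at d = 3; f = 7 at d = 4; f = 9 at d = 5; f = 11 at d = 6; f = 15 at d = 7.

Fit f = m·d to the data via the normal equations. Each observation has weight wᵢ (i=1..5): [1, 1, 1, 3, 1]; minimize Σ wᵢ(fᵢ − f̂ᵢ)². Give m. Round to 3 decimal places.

With design matrix X, XᵀWX = [[207]] and XᵀWf = [391]ᵀ.
m = 391/207 = 1.88889.

m = 1.889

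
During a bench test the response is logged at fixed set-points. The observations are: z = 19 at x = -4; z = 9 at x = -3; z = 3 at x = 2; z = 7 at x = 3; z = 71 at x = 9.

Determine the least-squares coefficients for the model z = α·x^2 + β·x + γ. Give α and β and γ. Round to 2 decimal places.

α = 0.94, β = -0.62, γ = 0.19

Compute the Gram sums: Σx^2·x^2 = 6995, Σx^2·x = 673, Σx^2 = 119, Σx·x = 119, Σx = 7, Σ1 = 5.
And Σx^2·z = 6211, Σx·z = 563, Σz = 109.
So MᵀM·[α, β, γ]ᵀ = Mᵀz: [[6995, 673, 119]; [673, 119, 7]; [119, 7, 5]]·[α, β, γ]ᵀ = [6211, 563, 109]ᵀ.
Solving the 3×3 system (Gaussian elimination) gives α = 25990/27519, β = -17102/27519, γ = 1765/9173.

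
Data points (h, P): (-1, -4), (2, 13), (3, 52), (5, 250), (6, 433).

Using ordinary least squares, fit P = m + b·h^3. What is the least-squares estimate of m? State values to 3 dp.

m = -2.466

The normal equations are: 5·m + 375·b = 744;  375·m + 63075·b = 126290.
Determinant 5·63075 − 375² = 174750.
m = (744·63075 − 375·126290)/174750 = -2873/1165; b = (5·126290 − 375·744)/174750 = 7049/3495.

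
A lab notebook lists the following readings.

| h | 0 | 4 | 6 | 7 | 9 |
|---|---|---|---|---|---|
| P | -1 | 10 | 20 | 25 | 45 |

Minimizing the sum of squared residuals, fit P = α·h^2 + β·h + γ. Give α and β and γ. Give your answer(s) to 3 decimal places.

With design matrix A, AᵀA = [[10514, 1352, 182]; [1352, 182, 26]; [182, 26, 5]] and AᵀP = [5750, 740, 99]ᵀ.
Solving the 3×3 system (Gaussian elimination) gives α = 292/561, β = 2195/7293, γ = -133/187.

α = 0.520, β = 0.301, γ = -0.711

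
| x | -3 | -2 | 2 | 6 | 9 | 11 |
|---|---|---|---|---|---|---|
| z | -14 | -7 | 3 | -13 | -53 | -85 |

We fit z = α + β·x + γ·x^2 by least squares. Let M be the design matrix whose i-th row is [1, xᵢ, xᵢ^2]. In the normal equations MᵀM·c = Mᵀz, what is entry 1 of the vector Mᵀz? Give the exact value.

-169

Entry 1 ↔ basis 1, so (Mᵀz)_{1} = Σᵢ zᵢ = (1)·(-14) + (1)·(-7) + (1)·(3) + (1)·(-13) + (1)·(-53) + (1)·(-85) = -169.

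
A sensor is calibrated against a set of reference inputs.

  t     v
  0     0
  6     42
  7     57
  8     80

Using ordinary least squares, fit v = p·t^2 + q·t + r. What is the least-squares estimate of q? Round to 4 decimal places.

From the data, Σt^2·t^2 = 7793, Σt^2·t = 1071, Σt^2 = 149, Σt·t = 149, Σt = 21, Σ1 = 4.
Right-hand side: Σt^2·v = 9425, Σt·v = 1291, Σv = 179.
XᵀX·[p, q, r]ᵀ = Xᵀv becomes [[7793, 1071, 149]; [1071, 149, 21]; [149, 21, 4]]·[p, q, r]ᵀ = [9425, 1291, 179]ᵀ.
Row-reducing yields p = 542/353, q = -839/353, r = 12/353.

q = -2.3768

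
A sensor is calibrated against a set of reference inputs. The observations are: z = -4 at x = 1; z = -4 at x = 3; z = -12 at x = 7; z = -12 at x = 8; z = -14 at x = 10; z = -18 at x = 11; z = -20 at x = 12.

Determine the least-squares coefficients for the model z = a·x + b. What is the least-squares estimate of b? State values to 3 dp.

b = -1.045

AᵀA·[a, b]ᵀ = Aᵀz reads: 488·a + 52·b = -774;  52·a + 7·b = -84.
det = 488·7 − 52² = 712.
a = ((-774)·7 − 52·(-84))/712 = -525/356; b = (488·(-84) − 52·(-774))/712 = -93/89.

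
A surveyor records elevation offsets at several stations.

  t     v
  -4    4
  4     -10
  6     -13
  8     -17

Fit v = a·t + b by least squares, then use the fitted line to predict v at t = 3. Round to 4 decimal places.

Sums needed: Σt·t = 132, Σt = 14, Σ1 = 4.
Moment sums: Σt·v = -270, Σv = -36.
So AᵀA·[a, b]ᵀ = Aᵀv: [[132, 14]; [14, 4]]·[a, b]ᵀ = [-270, -36]ᵀ.
Eliminating b: 4·(row 1) − 14·(row 2) gives 332·a = 4·(-270) − 14·(-36) = -576, so a = -144/83.
Then b = ((-36) − 14·(-144/83))/4 = -243/83.
At t = 3: v̂ = (-144/83)·(3) + (-243/83)·(1) = -675/83.

v̂ = -8.1325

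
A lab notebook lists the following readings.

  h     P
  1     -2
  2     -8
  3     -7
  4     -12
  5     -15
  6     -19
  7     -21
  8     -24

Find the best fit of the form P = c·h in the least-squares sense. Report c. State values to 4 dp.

c = -3.0147

Entries of AᵀA: Σh·h = 204.
For AᵀP: Σh·P = -615.
Hence c = -615 / 204 ≈ -3.01471.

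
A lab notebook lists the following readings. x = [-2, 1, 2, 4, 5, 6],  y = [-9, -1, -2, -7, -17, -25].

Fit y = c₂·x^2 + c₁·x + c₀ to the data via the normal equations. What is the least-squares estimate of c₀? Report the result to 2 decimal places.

Sums needed: Σx^2·x^2 = 2210, Σx^2·x = 406, Σx^2 = 86, Σx·x = 86, Σx = 16, Σ1 = 6.
Moment sums: Σx^2·y = -1482, Σx·y = -250, Σy = -61.
Inverting the 3×3 Gram matrix, [c₂, c₁, c₀]ᵀ = [-3271/3342, 33001/16710, -3911/2785]ᵀ.

c₀ = -1.40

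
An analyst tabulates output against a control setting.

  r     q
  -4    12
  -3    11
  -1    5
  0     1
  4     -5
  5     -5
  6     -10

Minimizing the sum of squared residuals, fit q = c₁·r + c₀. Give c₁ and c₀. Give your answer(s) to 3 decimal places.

Forming XᵀX = [[103, 7]; [7, 7]] and Xᵀq = [-191, 9]ᵀ gives XᵀX·[c₁, c₀]ᵀ = Xᵀq.
Δ = 103·7 − 7² = 672.
c₁ = ((-191)·7 − 7·9)/672 = -25/12; c₀ = (103·9 − 7·(-191))/672 = 283/84.

c₁ = -2.083, c₀ = 3.369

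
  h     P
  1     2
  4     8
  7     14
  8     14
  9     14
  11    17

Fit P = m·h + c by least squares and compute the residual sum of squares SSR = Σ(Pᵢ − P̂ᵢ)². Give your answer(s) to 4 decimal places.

SSR = 7.4847

From the data, Σh·h = 332, Σh = 40, Σ1 = 6.
Moment sums: Σh·P = 557, ΣP = 69.
Normal equations: [[332, 40]; [40, 6]]·[m, c]ᵀ = [557, 69]ᵀ.
Determinant 332·6 − 40² = 392.
m = (557·6 − 40·69)/392 = 291/196; c = (332·69 − 40·557)/392 = 157/98.
Residuals: -213/196, 45/98, 393/196, 51/98, -27/28, -183/196; SSR = 1467/196.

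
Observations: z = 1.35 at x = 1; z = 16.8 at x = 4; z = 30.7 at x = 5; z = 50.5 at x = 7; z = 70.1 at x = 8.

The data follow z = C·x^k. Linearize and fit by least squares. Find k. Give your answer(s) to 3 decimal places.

k = 1.891

With ln zᵢ as the transformed response and ln xᵢ as the regressor:
Σln x = 7.0211, Σ(ln x)² = 12.6227, Σln z = 14.7176, Σln x·ln z = 25.8917.
Normal system: [[12.6227, 7.0211]; [7.0211, 5]]·[k, ln C]ᵀ = [25.8917, 14.7176]ᵀ.
Δ = 12.6227·5 − (7.0211)² = 13.8181; k = (25.8917·5 − 7.0211·14.7176)/13.8181 = 1.89060, ln C = (12.6227·14.7176 − 7.0211·25.8917)/13.8181 = 0.28871.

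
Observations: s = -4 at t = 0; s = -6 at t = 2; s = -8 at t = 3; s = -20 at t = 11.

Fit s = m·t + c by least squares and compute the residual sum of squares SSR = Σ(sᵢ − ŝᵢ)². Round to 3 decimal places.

Compute the Gram sums: Σt·t = 134, Σt = 16, Σ1 = 4.
Right-hand side: Σt·s = -256, Σs = -38.
MᵀM·[m, c]ᵀ = Mᵀs becomes [[134, 16]; [16, 4]]·[m, c]ᵀ = [-256, -38]ᵀ.
Determinant 134·4 − 16² = 280.
m = ((-256)·4 − 16·(-38))/280 = -52/35; c = (134·(-38) − 16·(-256))/280 = -249/70.
Residuals: -31/70, 37/70, 1/70, -1/10; SSR = 17/35.

SSR = 0.486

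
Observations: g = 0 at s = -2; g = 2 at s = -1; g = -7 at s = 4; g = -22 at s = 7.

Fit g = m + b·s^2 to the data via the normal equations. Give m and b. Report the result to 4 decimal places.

From the data, Σ1 = 4, Σs^2 = 70, Σs^2·s^2 = 2674.
Right-hand side: Σg = -27, Σs^2·g = -1188.
Normal equations: [[4, 70]; [70, 2674]]·[m, b]ᵀ = [-27, -1188]ᵀ.
Δ = 4·2674 − 70² = 5796.
m = ((-27)·2674 − 70·(-1188))/5796 = 87/46; b = (4·(-1188) − 70·(-27))/5796 = -159/322.

m = 1.8913, b = -0.4938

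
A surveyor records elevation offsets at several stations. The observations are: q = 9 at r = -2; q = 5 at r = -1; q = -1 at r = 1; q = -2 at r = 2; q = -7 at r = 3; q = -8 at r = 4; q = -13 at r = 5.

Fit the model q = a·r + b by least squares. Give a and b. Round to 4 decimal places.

Entries of AᵀA: Σr·r = 60, Σr = 12, Σ1 = 7.
For Aᵀq: Σr·q = -146, Σq = -17.
AᵀA·[a, b]ᵀ = Aᵀq becomes [[60, 12]; [12, 7]]·[a, b]ᵀ = [-146, -17]ᵀ.
Eliminating b: 7·(row 1) − 12·(row 2) gives 276·a = 7·(-146) − 12·(-17) = -818, so a = -409/138.
Then b = ((-17) − 12·(-409/138))/7 = 61/23.

a = -2.9638, b = 2.6522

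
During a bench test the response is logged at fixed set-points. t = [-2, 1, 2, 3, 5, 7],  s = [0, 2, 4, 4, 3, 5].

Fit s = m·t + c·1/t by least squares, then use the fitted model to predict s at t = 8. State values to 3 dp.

From the data, Σt·t = 92, Σt·1/t = 6, Σ1/t·1/t = 36857/22050.
Right-hand side: Σt·s = 72, Σ1/t·s = 698/105.
XᵀX·[m, c]ᵀ = Xᵀs becomes [[92, 6]; [6, 36857/22050]]·[m, c]ᵀ = [72, 698/105]ᵀ.
Eliminating c: (36857/22050)·(row 1) − 6·(row 2) gives (1298522/11025)·m = (36857/22050)·72 − 6·(698/105) = 98568/1225, so m = 443556/649261.
Then c = ((698/105) − 6·(443556/649261))/(36857/22050) = 989940/649261.
At t = 8: ŝ = (443556/649261)·(8) + (989940/649261)·(1/8) = 7344381/1298522.

ŝ = 5.656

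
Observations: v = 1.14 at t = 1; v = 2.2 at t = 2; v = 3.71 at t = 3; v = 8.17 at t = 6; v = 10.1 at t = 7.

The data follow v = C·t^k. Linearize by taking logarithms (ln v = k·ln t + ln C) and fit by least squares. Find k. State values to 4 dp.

k = 1.1300

Taking logs, ln v = k·ln t + ln C, so regress ln v on ln t.
AᵀA = [[8.6844, 5.5294]; [5.5294, 5]], rhs = [10.2504, 6.6435]ᵀ  (here Σln t = 5.5294, Σ(ln t)² = 8.6844, Σln v = 6.6435, Σln t·ln v = 10.2504).
Δ = 8.6844·5 − (5.5294)² = 12.8473; k = (10.2504·5 − 5.5294·6.6435)/12.8473 = 1.12996, ln C = (8.6844·6.6435 − 5.5294·10.2504)/12.8473 = 0.07910.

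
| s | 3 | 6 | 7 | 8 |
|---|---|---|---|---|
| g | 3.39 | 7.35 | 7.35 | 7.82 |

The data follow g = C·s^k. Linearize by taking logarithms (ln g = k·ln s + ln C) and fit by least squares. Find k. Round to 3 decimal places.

Taking logs, ln g = k·ln s + ln C, so regress ln g on ln s.
Σln s = 6.9157, Σ(ln s)² = 12.5280, Σln g = 7.2669, Σln s·ln g = 13.0735.
Equations: 12.5280·k + 6.9157·ln C = 13.0735;  6.9157·k + 4·ln C = 7.2669.
Δ = 12.5280·4 − (6.9157)² = 2.2847; k = (13.0735·4 − 6.9157·7.2669)/2.2847 = 0.89202, ln C = (12.5280·7.2669 − 6.9157·13.0735)/2.2847 = 0.27448.

k = 0.892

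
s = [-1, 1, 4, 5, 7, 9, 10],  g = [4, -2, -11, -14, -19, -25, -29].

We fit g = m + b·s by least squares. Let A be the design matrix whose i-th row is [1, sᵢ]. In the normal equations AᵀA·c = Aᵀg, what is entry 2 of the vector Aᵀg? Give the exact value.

Entry 2 ↔ basis s, so (Aᵀg)_{2} = Σᵢ (s)·gᵢ = (-1)·(4) + (1)·(-2) + (4)·(-11) + (5)·(-14) + (7)·(-19) + (9)·(-25) + (10)·(-29) = -768.

-768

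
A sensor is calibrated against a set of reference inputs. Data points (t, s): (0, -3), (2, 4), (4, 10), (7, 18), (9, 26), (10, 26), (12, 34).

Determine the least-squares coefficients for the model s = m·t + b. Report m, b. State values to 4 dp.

m = 3.0073, b = -2.4745

Entries of MᵀM: Σt·t = 394, Σt = 44, Σ1 = 7.
Right-hand side: Σt·s = 1076, Σs = 115.
MᵀM·[m, b]ᵀ = Mᵀs becomes [[394, 44]; [44, 7]]·[m, b]ᵀ = [1076, 115]ᵀ.
Eliminating b: 7·(row 1) − 44·(row 2) gives 822·m = 7·1076 − 44·115 = 2472, so m = 412/137.
Then b = (115 − 44·(412/137))/7 = -339/137.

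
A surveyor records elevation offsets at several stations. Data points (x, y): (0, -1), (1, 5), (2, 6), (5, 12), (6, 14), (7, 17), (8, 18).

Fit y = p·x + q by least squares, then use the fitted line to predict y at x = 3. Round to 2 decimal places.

Compute the Gram sums: Σx·x = 179, Σx = 29, Σ1 = 7.
For Aᵀy: Σx·y = 424, Σy = 71.
Δ = 179·7 − 29² = 412.
p = (424·7 − 29·71)/412 = 909/412; q = (179·71 − 29·424)/412 = 413/412.
At x = 3: ŷ = (909/412)·(3) + (413/412)·(1) = 785/103.

ŷ = 7.62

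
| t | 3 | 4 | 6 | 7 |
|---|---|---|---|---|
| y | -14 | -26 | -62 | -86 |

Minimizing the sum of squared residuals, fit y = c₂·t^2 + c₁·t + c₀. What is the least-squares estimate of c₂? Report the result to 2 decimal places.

c₂ = -2.00

The normal equations are: 4034·c₂ + 650·c₁ + 110·c₀ = -6988;  650·c₂ + 110·c₁ + 20·c₀ = -1120;  110·c₂ + 20·c₁ + 4·c₀ = -188.
(Σt^2·t^2 = 4034, Σt^2·t = 650, Σt^2 = 110, Σt·t = 110, Σt = 20, Σ1 = 4, Σt^2·y = -6988, Σt·y = -1120, Σy = -188.)
Row-reducing yields c₂ = -2, c₁ = 2, c₀ = -2.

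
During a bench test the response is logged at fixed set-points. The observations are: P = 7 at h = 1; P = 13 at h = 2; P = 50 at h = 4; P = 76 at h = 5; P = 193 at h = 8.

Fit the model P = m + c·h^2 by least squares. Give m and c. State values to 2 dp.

m = 2.39, c = 2.97

Compute the Gram sums: Σ1 = 5, Σh^2 = 110, Σh^2·h^2 = 4994.
Right-hand side: ΣP = 339, Σh^2·P = 15111.
Normal equations: [[5, 110]; [110, 4994]]·[m, c]ᵀ = [339, 15111]ᵀ.
Determinant 5·4994 − 110² = 12870.
m = (339·4994 − 110·15111)/12870 = 466/195; c = (5·15111 − 110·339)/12870 = 2551/858.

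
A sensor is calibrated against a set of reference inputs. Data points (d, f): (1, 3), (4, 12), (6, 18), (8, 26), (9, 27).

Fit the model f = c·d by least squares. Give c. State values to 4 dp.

Forming MᵀM = [[198]] and Mᵀf = [610]ᵀ gives MᵀM·[c]ᵀ = Mᵀf.
Hence c = 610 / 198 ≈ 3.08081.

c = 3.0808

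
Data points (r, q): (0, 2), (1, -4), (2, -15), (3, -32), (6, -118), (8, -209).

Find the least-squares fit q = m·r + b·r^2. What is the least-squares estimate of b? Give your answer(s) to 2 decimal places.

b = -3.12

The normal system MᵀM·[m, b]ᵀ = Mᵀq is [[114, 764]; [764, 5490]]·[m, b]ᵀ = [-2510, -17976]ᵀ.
Determinant 114·5490 − 764² = 42164.
m = ((-2510)·5490 − 764·(-17976))/42164 = -11559/10541; b = (114·(-17976) − 764·(-2510))/42164 = -32906/10541.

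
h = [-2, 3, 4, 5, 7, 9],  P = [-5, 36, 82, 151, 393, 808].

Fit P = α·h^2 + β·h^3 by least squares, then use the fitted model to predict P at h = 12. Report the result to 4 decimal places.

The normal equations are: 9940·α + 80216·β = 90096;  80216·α + 669604·β = 748966.
det = 9940·669604 − 80216² = 221257104.
α = (90096·669604 − 80216·748966)/221257104 = 15599083/13828569; β = (9940·748966 − 80216·90096)/221257104 = 27197663/27657138.
At h = 12: P̂ = (15599083/13828569)·(144) + (27197663/27657138)·(1728) = 8581682928/4609523.

P̂ = 1861.7291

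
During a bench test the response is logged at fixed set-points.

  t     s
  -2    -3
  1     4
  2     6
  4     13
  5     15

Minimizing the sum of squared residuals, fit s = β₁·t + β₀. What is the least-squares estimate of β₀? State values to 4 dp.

From the data, Σt·t = 50, Σt = 10, Σ1 = 5.
Right-hand side: Σt·s = 149, Σs = 35.
So AᵀA·[β₁, β₀]ᵀ = Aᵀs: [[50, 10]; [10, 5]]·[β₁, β₀]ᵀ = [149, 35]ᵀ.
Δ = 50·5 − 10² = 150.
β₁ = (149·5 − 10·35)/150 = 79/30; β₀ = (50·35 − 10·149)/150 = 26/15.

β₀ = 1.7333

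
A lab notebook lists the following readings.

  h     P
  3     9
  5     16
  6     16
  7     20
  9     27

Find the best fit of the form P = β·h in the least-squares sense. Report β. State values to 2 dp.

Compute the Gram sums: Σh·h = 200.
Right-hand side: Σh·P = 586.
MᵀM·[β]ᵀ = MᵀP becomes [[200]]·[β]ᵀ = [586]ᵀ.
β = 586/200 = 2.93.

β = 2.93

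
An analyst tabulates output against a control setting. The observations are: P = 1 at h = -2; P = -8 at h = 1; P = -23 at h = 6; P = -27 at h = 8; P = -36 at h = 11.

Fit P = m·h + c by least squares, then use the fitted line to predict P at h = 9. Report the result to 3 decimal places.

P̂ = -30.487

Forming XᵀX = [[226, 24]; [24, 5]] and XᵀP = [-760, -93]ᵀ gives XᵀX·[m, c]ᵀ = XᵀP.
det = 226·5 − 24² = 554.
m = ((-760)·5 − 24·(-93))/554 = -784/277; c = (226·(-93) − 24·(-760))/554 = -1389/277.
At h = 9: P̂ = (-784/277)·(9) + (-1389/277)·(1) = -8445/277.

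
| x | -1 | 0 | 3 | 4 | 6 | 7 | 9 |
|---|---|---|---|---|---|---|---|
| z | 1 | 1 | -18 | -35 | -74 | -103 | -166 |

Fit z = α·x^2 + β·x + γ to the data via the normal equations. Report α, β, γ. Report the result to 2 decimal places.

α = -1.95, β = -1.07, γ = 1.61

With design matrix A, AᵀA = [[10596, 1378, 192]; [1378, 192, 28]; [192, 28, 7]] and Aᵀz = [-21878, -2854, -394]ᵀ.
Row-reducing yields α = -37139/18997, β = -101461/94985, γ = 152894/94985.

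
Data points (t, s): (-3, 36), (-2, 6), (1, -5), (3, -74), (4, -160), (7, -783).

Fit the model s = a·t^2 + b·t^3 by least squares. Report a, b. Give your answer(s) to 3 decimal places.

Forming XᵀX = [[2836, 17800]; [17800, 123268]] and Xᵀs = [-41250, -281832]ᵀ gives XᵀX·[a, b]ᵀ = Xᵀs.
Determinant 2836·123268 − 17800² = 32748048.
a = ((-41250)·123268 − 17800·(-281832))/32748048 = -2841475/1364502; b = (2836·(-281832) − 17800·(-41250))/32748048 = -1354699/682251.

a = -2.082, b = -1.986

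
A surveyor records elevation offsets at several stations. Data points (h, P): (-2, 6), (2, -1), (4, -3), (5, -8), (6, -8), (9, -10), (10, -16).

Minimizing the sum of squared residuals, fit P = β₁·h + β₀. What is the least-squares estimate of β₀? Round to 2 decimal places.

β₀ = 2.46

Normal-equation sums: Σh·h = 266, Σh = 34, Σ1 = 7.
Right-hand side: Σh·P = -364, ΣP = -40.
Normal equations: [[266, 34]; [34, 7]]·[β₁, β₀]ᵀ = [-364, -40]ᵀ.
det = 266·7 − 34² = 706.
β₁ = ((-364)·7 − 34·(-40))/706 = -594/353; β₀ = (266·(-40) − 34·(-364))/706 = 868/353.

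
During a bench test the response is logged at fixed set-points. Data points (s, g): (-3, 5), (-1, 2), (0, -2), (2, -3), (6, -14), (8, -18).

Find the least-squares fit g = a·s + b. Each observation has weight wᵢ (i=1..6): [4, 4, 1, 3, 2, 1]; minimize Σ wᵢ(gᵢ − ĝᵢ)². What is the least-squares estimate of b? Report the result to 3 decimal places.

The normal equations are: 188·a + 10·b = -398;  10·a + 15·b = -29.
(Σwᵢ·s·s = 188, Σwᵢ·s = 10, Σwᵢ·1 = 15, Σwᵢ·s·g = -398, Σwᵢ·g = -29.)
det = 188·15 − 10² = 2720.
a = ((-398)·15 − 10·(-29))/2720 = -71/34; b = (188·(-29) − 10·(-398))/2720 = -46/85.

b = -0.541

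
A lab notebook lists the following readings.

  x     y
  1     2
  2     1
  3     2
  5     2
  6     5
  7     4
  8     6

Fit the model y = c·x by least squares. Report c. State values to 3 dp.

Forming MᵀM = [[188]] and Mᵀy = [126]ᵀ gives MᵀM·[c]ᵀ = Mᵀy.
Hence c = 126 / 188 ≈ 0.670213.

c = 0.670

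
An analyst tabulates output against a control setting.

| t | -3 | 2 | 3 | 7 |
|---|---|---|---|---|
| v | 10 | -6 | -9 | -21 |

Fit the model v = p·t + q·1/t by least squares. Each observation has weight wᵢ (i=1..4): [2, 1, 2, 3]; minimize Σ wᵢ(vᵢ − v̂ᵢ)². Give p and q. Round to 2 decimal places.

p = -2.99, q = -0.99

Normal-equation sums: Σwᵢ·t·t = 187, Σwᵢ·t·1/t = 8, Σwᵢ·1/t·1/t = 1333/1764.
And Σwᵢ·t·v = -567, Σwᵢ·1/t·v = -74/3.
XᵀWX·[p, q]ᵀ = XᵀWv becomes [[187, 8]; [8, 1333/1764]]·[p, q]ᵀ = [-567, -74/3]ᵀ.
Eliminating q: (1333/1764)·(row 1) − 8·(row 2) gives (136375/1764)·p = (1333/1764)·(-567) − 8·(-74/3) = -19415/84, so p = -81543/27275.
Then q = ((-74/3) − 8·(-81543/27275))/(1333/1764) = -27048/27275.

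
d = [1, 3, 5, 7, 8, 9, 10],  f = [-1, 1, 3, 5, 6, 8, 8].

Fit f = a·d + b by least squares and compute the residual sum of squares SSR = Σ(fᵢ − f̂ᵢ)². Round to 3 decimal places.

SSR = 0.731

Forming MᵀM = [[329, 43]; [43, 7]] and Mᵀf = [252, 30]ᵀ gives MᵀM·[a, b]ᵀ = Mᵀf.
det = 329·7 − 43² = 454.
a = (252·7 − 43·30)/454 = 237/227; b = (329·30 − 43·252)/454 = -483/227.
Residuals: 19/227, -1/227, -21/227, -41/227, -51/227, 166/227, -71/227; SSR = 166/227.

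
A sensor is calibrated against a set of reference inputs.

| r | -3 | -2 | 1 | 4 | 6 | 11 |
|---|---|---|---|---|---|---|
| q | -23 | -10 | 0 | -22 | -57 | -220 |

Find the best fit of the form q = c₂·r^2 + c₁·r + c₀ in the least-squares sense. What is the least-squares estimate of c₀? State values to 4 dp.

c₀ = 1.6552

The normal system XᵀX·[c₂, c₁, c₀]ᵀ = Xᵀq is [[16291, 1577, 187]; [1577, 187, 17]; [187, 17, 6]]·[c₂, c₁, c₀]ᵀ = [-29271, -2761, -332]ᵀ.
Solving the 3×3 system (Gaussian elimination) gives c₂ = -1081565/534048, c₁ = 1155583/534048, c₀ = 9208/5563.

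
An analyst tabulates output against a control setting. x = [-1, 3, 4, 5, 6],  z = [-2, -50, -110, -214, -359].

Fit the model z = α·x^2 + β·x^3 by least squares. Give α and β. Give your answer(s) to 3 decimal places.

α = -1.054, β = -1.488

With design matrix A, AᵀA = [[2259, 12167]; [12167, 67107]] and Aᵀz = [-20486, -112682]ᵀ.
det = 2259·67107 − 12167² = 3558824.
α = ((-20486)·67107 − 12167·(-112682))/3558824 = -938027/889706; β = (2259·(-112682) − 12167·(-20486))/3558824 = -1323869/889706.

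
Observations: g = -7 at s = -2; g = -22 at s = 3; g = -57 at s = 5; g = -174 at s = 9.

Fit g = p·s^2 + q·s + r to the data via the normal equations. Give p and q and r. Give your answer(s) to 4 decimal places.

The normal equations are: 7283·p + 873·q + 119·r = -15745;  873·p + 119·q + 15·r = -1903;  119·p + 15·q + 4·r = -260.
(Σs^2·s^2 = 7283, Σs^2·s = 873, Σs^2 = 119, Σs·s = 119, Σs = 15, Σ1 = 4, Σs^2·g = -15745, Σs·g = -1903, Σg = -260.)
Solving the 3×3 system (Gaussian elimination) gives p = -213207/105484, q = -110009/105484, r = -50509/52742.

p = -2.0212, q = -1.0429, r = -0.9577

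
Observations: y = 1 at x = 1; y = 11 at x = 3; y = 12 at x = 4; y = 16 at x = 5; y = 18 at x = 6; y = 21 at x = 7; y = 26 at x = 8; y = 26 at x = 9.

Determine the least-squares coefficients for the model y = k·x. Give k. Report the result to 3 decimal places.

MᵀM·[k]ᵀ = Mᵀy reads: 281·k = 859.
(Σx·x = 281, Σx·y = 859.)
Hence k = 859 / 281 ≈ 3.05694.

k = 3.057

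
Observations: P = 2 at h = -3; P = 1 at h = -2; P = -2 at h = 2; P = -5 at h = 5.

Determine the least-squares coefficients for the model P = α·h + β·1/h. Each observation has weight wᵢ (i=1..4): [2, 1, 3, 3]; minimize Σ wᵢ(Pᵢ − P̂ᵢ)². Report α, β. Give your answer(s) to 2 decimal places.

α = -1.00, β = 0.84

From the data, Σwᵢ·h·h = 109, Σwᵢ·h·1/h = 9, Σwᵢ·1/h·1/h = 302/225.
Moment sums: Σwᵢ·h·P = -101, Σwᵢ·1/h·P = -47/6.
Eliminating β: (302/225)·(row 1) − 9·(row 2) gives (14693/225)·α = (302/225)·(-101) − 9·(-47/6) = -29279/450, so α = -29279/29386.
Then β = ((-47/6) − 9·(-29279/29386))/(302/225) = 24825/29386.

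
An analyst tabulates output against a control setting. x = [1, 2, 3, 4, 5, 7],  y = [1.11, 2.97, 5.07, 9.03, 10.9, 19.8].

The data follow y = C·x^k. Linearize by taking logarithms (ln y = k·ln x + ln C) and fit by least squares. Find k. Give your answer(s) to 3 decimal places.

k = 1.474

Taking logs, ln y = k·ln x + ln C, so regress ln y on ln x.
XᵀX = [[9.9861, 6.7334]; [6.7334, 6]], rhs = [15.2430, 10.3913]ᵀ  (here Σln x = 6.7334, Σ(ln x)² = 9.9861, Σln y = 10.3913, Σln x·ln y = 15.2430).
Δ = 9.9861·6 − (6.7334)² = 14.5777; k = (15.2430·6 − 6.7334·10.3913)/14.5777 = 1.47413, ln C = (9.9861·10.3913 − 6.7334·15.2430)/14.5777 = 0.07756.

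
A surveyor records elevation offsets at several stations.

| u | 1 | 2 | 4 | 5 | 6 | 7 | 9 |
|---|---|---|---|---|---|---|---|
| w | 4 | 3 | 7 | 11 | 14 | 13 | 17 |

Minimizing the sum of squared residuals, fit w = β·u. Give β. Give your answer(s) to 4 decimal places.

β = 1.9858

Setting ∂/∂β … = 0 gives: 212·β = 421.
β = 421/212 = 1.98585.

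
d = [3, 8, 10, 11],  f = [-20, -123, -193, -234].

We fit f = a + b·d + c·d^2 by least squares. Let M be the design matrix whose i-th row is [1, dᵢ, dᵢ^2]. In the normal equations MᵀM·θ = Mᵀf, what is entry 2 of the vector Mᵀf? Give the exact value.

Entry 2 ↔ basis d, so (Mᵀf)_{2} = Σᵢ (d)·fᵢ = (3)·(-20) + (8)·(-123) + (10)·(-193) + (11)·(-234) = -5548.

-5548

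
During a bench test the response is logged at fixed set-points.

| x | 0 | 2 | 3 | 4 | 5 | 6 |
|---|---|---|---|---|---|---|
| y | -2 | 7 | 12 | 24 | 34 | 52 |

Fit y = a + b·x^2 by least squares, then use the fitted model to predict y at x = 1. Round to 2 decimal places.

ŷ = 0.91

Sums needed: Σ1 = 6, Σx^2 = 90, Σx^2·x^2 = 2274.
Right-hand side: Σy = 127, Σx^2·y = 3242.
Δ = 6·2274 − 90² = 5544.
a = (127·2274 − 90·3242)/5544 = -71/132; b = (6·3242 − 90·127)/5544 = 191/132.
At x = 1: ŷ = (-71/132)·(1) + (191/132)·(1) = 10/11.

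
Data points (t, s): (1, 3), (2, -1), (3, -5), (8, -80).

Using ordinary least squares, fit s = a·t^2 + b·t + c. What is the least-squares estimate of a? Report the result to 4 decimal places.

a = -1.5407

Forming MᵀM = [[4194, 548, 78]; [548, 78, 14]; [78, 14, 4]] and Mᵀs = [-5166, -654, -83]ᵀ gives MᵀM·[a, b, c]ᵀ = Mᵀs.
Inverting the 3×3 Gram matrix, [a, b, c]ᵀ = [-265/172, 357/172, 349/172]ᵀ.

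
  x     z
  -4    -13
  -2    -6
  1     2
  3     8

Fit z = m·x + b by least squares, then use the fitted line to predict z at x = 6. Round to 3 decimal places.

AᵀA·[m, b]ᵀ = Aᵀz reads: 30·m + (-2)·b = 90;  (-2)·m + 4·b = -9.
Eliminating b: 4·(row 1) − (-2)·(row 2) gives 116·m = 4·90 − (-2)·(-9) = 342, so m = 171/58.
Then b = ((-9) − (-2)·(171/58))/4 = -45/58.
At x = 6: ẑ = (171/58)·(6) + (-45/58)·(1) = 981/58.

ẑ = 16.914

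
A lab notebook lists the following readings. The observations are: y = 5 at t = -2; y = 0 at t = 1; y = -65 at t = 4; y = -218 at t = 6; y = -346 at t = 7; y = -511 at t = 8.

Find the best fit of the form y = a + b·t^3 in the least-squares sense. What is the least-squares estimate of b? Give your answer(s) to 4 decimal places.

b = -0.9985

Entries of MᵀM: Σ1 = 6, Σt^3 = 1128, Σt^3·t^3 = 430610.
For Mᵀy: Σy = -1135, Σt^3·y = -431598.
Eliminating b: 430610·(row 1) − 1128·(row 2) gives 1311276·a = 430610·(-1135) − 1128·(-431598) = -1899806, so a = -949903/655638.
Then b = ((-431598) − 1128·(-949903/655638))/430610 = -109109/109273.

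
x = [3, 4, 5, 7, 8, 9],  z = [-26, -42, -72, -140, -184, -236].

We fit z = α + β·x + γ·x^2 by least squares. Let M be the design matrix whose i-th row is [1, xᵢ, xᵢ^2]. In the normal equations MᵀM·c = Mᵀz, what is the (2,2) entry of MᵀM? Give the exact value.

Row 2 ↔ basis x, column 2 ↔ basis x, so (MᵀM)_{2,2} = Σᵢ (x)·(x) = (3)·(3) + (4)·(4) + (5)·(5) + (7)·(7) + (8)·(8) + (9)·(9) = 244.

244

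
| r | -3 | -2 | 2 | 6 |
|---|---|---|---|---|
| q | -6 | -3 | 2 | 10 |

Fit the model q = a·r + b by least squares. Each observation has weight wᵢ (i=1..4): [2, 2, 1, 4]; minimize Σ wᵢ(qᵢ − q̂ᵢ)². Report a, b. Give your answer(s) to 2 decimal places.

a = 1.71, b = -0.38

The normal system MᵀWM·[a, b]ᵀ = MᵀWq is [[174, 16]; [16, 9]]·[a, b]ᵀ = [292, 24]ᵀ.
Determinant 174·9 − 16² = 1310.
a = (292·9 − 16·24)/1310 = 1122/655; b = (174·24 − 16·292)/1310 = -248/655.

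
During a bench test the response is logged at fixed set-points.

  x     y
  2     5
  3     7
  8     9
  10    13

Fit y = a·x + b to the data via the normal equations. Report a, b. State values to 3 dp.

Setting ∂/∂a … = 0 gives: 177·a + 23·b = 233;  23·a + 4·b = 34.
(Σx·x = 177, Σx = 23, Σ1 = 4, Σx·y = 233, Σy = 34.)
det = 177·4 − 23² = 179.
a = (233·4 − 23·34)/179 = 150/179; b = (177·34 − 23·233)/179 = 659/179.

a = 0.838, b = 3.682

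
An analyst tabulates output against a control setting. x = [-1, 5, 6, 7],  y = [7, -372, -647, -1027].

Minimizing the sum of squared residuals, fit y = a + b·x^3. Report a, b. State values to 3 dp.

a = 3.672, b = -3.007

MᵀM·[a, b]ᵀ = Mᵀy reads: 4·a + 683·b = -2039;  683·a + 179931·b = -538520.
(Σ1 = 4, Σx^3 = 683, Σx^3·x^3 = 179931, Σy = -2039, Σx^3·y = -538520.)
Δ = 4·179931 − 683² = 253235.
a = ((-2039)·179931 − 683·(-538520))/253235 = 929851/253235; b = (4·(-538520) − 683·(-2039))/253235 = -761443/253235.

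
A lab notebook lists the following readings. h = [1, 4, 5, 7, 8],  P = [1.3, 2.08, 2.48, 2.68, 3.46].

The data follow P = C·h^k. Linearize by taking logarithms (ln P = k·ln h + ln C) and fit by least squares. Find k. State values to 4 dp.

k = 0.4259

Taking logs, ln P = k·ln h + ln C, so regress ln P on ln h.
Σln h = 7.0211, Σ(ln h)² = 12.6227, Σln P = 4.1301, Σln h·ln P = 6.9765.
Equations: 12.6227·k + 7.0211·ln C = 6.9765;  7.0211·k + 5·ln C = 4.1301.
Δ = 12.6227·5 − (7.0211)² = 13.8181; k = (6.9765·5 − 7.0211·4.1301)/13.8181 = 0.42589, ln C = (12.6227·4.1301 − 7.0211·6.9765)/13.8181 = 0.22797.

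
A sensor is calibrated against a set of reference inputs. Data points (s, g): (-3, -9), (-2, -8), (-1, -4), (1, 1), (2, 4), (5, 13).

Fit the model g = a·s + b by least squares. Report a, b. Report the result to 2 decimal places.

a = 2.82, b = -1.44

Forming XᵀX = [[44, 2]; [2, 6]] and Xᵀg = [121, -3]ᵀ gives XᵀX·[a, b]ᵀ = Xᵀg.
det = 44·6 − 2² = 260.
a = (121·6 − 2·(-3))/260 = 183/65; b = (44·(-3) − 2·121)/260 = -187/130.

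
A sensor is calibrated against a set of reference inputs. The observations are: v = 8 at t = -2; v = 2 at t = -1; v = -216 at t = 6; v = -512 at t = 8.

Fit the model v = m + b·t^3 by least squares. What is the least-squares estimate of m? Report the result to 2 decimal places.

Sums needed: Σ1 = 4, Σt^3 = 719, Σt^3·t^3 = 308865.
Moment sums: Σv = -718, Σt^3·v = -308866.
So XᵀX·[m, b]ᵀ = Xᵀv: [[4, 719]; [719, 308865]]·[m, b]ᵀ = [-718, -308866]ᵀ.
Determinant 4·308865 − 719² = 718499.
m = ((-718)·308865 − 719·(-308866))/718499 = 309584/718499; b = (4·(-308866) − 719·(-718))/718499 = -719222/718499.

m = 0.43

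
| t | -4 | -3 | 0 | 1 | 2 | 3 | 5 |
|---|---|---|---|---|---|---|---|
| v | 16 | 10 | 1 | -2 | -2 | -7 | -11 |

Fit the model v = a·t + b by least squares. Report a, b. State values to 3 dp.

a = -2.898, b = 2.370

Entries of MᵀM: Σt·t = 64, Σt = 4, Σ1 = 7.
Right-hand side: Σt·v = -176, Σv = 5.
Determinant 64·7 − 4² = 432.
a = ((-176)·7 − 4·5)/432 = -313/108; b = (64·5 − 4·(-176))/432 = 64/27.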